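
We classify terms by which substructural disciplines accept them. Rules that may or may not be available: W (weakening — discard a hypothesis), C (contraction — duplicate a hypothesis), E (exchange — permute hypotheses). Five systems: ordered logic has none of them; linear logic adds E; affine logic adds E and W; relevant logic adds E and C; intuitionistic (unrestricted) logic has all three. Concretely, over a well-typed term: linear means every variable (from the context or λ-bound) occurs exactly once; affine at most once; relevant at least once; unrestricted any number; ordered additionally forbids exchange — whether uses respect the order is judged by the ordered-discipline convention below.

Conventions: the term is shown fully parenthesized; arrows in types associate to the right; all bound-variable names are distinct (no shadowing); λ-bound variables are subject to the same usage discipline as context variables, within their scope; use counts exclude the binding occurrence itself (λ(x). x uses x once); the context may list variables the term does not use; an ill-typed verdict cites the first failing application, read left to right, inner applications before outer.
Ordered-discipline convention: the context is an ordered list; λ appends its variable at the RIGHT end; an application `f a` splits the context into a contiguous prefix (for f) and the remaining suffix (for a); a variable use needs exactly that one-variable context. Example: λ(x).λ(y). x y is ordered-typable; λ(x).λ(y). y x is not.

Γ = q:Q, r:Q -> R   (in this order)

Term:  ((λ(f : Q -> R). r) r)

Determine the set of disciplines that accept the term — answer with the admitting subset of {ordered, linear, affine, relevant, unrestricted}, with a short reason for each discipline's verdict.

admitted by: unrestricted
usage: q: 0; r: 2; f [bound]: 0
order of uses: r, r
typing: ✓ — Q -> R
ordered: ✗ — uses contraction: r ×2; q, f left unused
linear: ✗ — uses contraction: r ×2; q, f left unused
affine: ✗ — uses contraction: r ×2
relevant: ✗ — q, f left unused
unrestricted: ✓ — type-checks (Q -> R) and nothing is barred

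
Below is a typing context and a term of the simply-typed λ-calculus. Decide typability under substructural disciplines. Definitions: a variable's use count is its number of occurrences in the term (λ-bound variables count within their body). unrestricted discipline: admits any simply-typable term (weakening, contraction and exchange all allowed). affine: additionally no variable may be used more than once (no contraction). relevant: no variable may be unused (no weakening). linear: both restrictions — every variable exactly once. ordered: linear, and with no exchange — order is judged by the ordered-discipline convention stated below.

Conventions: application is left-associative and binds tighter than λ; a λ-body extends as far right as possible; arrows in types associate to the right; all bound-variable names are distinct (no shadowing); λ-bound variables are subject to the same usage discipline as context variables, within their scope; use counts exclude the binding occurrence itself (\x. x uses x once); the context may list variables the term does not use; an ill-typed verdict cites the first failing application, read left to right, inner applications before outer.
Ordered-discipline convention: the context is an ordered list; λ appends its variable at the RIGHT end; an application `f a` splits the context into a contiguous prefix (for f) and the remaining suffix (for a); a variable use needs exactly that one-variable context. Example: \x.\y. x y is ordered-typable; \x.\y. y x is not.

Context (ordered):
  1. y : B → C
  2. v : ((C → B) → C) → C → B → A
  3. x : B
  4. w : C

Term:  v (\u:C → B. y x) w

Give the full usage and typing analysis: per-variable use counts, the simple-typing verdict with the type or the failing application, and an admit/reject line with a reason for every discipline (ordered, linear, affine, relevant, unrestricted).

use counts: y ×1; v ×1; x ×1; w ×1; u (λ-bound) ×0
order of uses: v, y, x, w
typing: the term checks, with type B → A
ordered: ✗ — needs weakening: u unused
linear: ✗ — needs weakening: u unused
affine: ✓ — y, v, x, w, u: no repeats, contraction unneeded
relevant: ✗ — needs weakening: u unused
unrestricted: ✓ — typability at B → A is all that's needed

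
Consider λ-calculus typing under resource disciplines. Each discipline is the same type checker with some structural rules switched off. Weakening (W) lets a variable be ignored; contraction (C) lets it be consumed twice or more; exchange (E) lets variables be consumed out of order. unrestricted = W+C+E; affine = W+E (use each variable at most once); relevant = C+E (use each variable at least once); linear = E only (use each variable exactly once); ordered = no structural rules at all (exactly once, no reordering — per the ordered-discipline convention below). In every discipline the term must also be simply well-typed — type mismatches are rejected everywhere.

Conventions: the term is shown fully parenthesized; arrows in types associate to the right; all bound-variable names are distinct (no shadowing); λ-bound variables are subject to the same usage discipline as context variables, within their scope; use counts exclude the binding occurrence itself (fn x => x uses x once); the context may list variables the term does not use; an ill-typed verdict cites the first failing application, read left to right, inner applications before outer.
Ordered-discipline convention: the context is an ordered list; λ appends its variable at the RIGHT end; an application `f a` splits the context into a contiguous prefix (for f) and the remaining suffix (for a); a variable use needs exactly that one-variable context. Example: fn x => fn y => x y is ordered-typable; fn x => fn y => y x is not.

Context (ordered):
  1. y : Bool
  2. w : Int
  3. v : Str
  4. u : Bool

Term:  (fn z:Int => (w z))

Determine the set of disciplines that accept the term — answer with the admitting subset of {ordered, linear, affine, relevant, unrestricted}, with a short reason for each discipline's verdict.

admitted in: none
counts: y ×0; w ×1; v ×0; u ×0; z [bound] ×1
uses in reading order: w, z
typing: ill-typed: can't apply a value of type Int
ordered ✗ (not simply typable)
linear ✗ (fails simple typing)
affine ✗ (a type mismatch blocks all five)
relevant ✗ (the type mismatch rejects it)
unrestricted ✗ (not simply typable)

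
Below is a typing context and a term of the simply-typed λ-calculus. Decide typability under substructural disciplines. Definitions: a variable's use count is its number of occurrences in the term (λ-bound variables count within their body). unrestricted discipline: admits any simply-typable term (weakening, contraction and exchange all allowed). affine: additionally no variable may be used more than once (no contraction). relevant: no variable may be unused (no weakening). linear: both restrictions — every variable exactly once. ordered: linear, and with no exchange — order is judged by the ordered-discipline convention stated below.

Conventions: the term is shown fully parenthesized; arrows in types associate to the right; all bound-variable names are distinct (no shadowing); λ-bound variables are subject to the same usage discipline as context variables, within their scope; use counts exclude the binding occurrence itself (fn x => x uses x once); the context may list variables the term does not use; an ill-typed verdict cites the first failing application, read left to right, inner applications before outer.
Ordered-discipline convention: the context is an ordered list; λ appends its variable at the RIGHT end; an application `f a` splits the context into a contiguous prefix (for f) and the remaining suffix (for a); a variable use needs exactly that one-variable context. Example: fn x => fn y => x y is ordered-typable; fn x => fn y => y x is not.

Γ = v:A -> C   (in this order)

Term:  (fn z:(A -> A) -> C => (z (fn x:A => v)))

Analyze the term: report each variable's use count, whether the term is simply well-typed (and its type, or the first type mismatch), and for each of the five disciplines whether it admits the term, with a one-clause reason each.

use counts: v: 1; z (λ-bound): 1; x (λ-bound): 0
left-to-right use order: z, v
typing: ill-typed: an application expects A -> A but receives A -> A -> C
ordered ✗ (not simply typable)
linear ✗ (fails simple typing)
affine ✗ (a type mismatch blocks all five)
relevant ✗ (the type mismatch rejects it)
unrestricted ✗ (not simply typable)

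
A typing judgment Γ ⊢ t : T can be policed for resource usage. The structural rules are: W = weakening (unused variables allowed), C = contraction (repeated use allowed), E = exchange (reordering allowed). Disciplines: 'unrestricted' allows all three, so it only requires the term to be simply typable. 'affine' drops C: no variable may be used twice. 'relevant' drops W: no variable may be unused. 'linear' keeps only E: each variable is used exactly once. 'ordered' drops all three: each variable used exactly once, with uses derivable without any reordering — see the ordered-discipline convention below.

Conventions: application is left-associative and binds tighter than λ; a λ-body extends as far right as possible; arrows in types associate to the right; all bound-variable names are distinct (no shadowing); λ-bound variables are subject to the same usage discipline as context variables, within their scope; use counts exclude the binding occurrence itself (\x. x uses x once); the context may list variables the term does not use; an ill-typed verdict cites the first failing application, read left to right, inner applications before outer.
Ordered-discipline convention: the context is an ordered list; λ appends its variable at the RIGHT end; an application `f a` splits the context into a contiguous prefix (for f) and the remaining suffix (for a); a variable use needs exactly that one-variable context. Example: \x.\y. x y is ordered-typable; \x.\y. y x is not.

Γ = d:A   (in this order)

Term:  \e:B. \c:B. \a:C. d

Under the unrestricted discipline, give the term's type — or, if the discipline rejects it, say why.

term : B → B → C → A
usage: d ×1, e (bound) ×0, c (bound) ×0, a (bound) ×0
order of uses: d
typing: well-typed at B → B → C → A
across the five disciplines: ordered ✗ | linear ✗ | affine ✓ | relevant ✗ | unrestricted ✓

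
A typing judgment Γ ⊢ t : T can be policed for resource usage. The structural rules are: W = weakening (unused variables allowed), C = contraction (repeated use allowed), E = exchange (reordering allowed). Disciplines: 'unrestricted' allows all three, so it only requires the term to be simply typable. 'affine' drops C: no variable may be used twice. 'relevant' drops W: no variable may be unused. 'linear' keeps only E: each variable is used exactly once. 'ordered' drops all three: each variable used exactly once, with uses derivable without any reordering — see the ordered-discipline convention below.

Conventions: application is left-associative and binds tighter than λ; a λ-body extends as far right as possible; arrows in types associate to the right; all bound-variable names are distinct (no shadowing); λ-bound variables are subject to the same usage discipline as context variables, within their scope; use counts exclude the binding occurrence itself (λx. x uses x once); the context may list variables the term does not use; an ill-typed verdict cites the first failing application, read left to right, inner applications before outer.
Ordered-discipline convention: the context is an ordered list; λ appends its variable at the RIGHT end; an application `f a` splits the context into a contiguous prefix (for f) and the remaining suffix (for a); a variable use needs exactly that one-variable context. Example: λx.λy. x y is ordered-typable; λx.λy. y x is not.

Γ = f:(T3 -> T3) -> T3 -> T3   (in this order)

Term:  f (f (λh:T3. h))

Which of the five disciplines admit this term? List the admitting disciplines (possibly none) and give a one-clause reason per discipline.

accepted by: relevant, unrestricted
usage: f: 2, h (λ-bound): 1
order of uses: f, f, h
typing: well-typed — term : T3 -> T3
ordered ✗ (needs contraction — f ×2)
linear ✗ (needs contraction — f ×2)
affine ✗ (needs contraction — f ×2)
relevant ✓ (none of f, h goes unused)
unrestricted ✓ (typability at T3 -> T3 is all that's needed)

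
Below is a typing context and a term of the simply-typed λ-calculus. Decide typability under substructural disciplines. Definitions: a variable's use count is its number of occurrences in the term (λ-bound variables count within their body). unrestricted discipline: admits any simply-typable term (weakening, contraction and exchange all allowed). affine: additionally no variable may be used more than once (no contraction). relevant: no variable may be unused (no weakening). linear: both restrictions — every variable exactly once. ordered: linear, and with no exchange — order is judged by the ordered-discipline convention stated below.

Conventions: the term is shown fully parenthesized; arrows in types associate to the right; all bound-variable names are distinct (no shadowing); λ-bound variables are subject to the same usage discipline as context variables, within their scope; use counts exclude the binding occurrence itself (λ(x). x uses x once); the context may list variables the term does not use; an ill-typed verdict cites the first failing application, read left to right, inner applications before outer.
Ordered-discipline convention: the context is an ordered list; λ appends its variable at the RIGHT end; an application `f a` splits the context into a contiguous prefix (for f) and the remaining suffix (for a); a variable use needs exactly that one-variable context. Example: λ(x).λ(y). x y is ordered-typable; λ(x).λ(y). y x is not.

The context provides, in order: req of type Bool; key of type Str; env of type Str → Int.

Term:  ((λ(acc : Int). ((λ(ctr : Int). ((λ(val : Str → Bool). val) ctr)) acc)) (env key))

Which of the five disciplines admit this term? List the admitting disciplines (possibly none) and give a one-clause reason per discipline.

admitted in: none
variable uses: req=0; key=1; env=1; acc (λ-bound)=1; ctr (λ-bound)=1; val (λ-bound)=1
use order (left to right): val, ctr, acc, env, key
typing: ill-typed: an application expects Str → Bool but receives Int
ordered: ✗ — a type mismatch blocks all five
linear: ✗ — the type mismatch rejects it
affine: ✗ — not simply typable
relevant: ✗ — fails simple typing
unrestricted: ✗ — a type mismatch blocks all five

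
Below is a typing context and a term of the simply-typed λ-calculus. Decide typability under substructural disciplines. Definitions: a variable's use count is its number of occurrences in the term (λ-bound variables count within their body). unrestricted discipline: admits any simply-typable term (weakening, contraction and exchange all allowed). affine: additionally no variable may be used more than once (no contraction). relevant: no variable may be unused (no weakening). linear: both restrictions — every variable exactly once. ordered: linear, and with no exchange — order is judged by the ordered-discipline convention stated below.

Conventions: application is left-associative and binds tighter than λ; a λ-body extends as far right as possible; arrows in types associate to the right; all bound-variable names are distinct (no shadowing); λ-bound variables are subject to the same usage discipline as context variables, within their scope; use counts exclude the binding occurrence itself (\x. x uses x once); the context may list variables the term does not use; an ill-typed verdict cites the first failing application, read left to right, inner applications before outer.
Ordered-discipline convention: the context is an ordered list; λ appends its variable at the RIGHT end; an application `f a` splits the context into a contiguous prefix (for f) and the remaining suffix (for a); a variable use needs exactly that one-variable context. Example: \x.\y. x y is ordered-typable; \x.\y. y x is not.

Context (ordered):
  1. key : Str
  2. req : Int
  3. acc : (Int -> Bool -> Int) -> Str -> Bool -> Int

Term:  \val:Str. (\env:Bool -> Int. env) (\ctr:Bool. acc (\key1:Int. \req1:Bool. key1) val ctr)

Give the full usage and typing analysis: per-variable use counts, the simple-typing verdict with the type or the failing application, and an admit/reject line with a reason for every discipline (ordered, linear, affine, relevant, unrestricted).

usage: key: 0; req: 0; acc: 1; val (λ-bound): 1; env (λ-bound): 1; ctr (λ-bound): 1; key1 (λ-bound): 1; req1 (λ-bound): 0
order of uses: env, acc, key1, val, ctr
typing: well-typed at Str -> Bool -> Int
ordered ✗ (key, req, req1 left unused)
linear ✗ (key, req, req1 left unused)
affine ✓ (key, req, acc, val, env, ctr, key1, req1: no repeats, contraction unneeded)
relevant ✗ (key, req, req1 left unused)
unrestricted ✓ (type-checks (Str -> Bool -> Int) and nothing is barred)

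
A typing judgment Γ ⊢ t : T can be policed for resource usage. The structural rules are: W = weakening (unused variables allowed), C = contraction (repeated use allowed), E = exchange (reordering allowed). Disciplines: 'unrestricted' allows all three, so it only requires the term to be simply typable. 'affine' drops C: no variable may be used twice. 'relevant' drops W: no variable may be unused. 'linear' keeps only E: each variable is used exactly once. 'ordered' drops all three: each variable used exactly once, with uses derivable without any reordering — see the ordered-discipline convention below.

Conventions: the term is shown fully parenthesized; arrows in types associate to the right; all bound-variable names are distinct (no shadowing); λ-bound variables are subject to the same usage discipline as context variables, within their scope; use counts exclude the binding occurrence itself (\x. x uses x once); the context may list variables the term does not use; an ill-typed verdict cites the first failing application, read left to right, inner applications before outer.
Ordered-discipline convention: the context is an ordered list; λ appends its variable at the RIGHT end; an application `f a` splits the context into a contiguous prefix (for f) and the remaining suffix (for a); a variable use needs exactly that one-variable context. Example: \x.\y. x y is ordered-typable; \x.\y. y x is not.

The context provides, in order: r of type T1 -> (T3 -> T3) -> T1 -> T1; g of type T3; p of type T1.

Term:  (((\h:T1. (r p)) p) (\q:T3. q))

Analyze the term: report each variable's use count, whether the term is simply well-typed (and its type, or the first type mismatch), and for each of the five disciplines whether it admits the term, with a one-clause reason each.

variable uses: r ×1, g ×0, p ×2, h (λ-bound) ×0, q (λ-bound) ×1
uses in reading order: r, p, p, q
typing: ✓ — T1 -> T1
ordered ✗ (p ×2 used more than once (contraction); unused: g, h — weakening required)
linear ✗ (p ×2 used more than once (contraction); unused: g, h — weakening required)
affine ✗ (p ×2 used more than once (contraction))
relevant ✗ (unused: g, h — weakening required)
unrestricted ✓ (well-typed at T1 -> T1; no restrictions here)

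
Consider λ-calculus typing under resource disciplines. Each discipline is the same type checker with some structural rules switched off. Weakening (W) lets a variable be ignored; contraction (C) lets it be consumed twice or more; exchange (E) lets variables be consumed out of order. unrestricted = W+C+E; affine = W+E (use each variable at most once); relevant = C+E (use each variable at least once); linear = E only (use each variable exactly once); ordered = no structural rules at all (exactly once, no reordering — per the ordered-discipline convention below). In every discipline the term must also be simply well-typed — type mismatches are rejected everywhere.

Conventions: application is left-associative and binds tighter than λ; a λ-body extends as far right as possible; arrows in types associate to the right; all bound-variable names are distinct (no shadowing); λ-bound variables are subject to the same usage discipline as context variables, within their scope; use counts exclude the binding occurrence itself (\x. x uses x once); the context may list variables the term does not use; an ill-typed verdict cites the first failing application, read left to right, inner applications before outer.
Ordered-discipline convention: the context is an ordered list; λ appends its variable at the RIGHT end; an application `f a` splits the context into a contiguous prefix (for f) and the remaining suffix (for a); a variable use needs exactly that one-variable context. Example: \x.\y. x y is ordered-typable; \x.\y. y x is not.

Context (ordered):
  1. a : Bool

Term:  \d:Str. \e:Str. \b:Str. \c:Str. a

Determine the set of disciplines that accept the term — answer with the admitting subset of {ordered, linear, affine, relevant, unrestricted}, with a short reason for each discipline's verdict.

accepted by: affine, unrestricted
use counts: a: 1×, d (λ-bound): 0×, e (λ-bound): 0×, b (λ-bound): 0×, c (λ-bound): 0×
order of uses: a
typing: well-typed at Str -> Str -> Str -> Str -> Bool
ordered: ✗ — unused: d, e, b, c — weakening required
linear: ✗ — unused: d, e, b, c — weakening required
affine: ✓ — none of a, d, e, b, c used more than once
relevant: ✗ — unused: d, e, b, c — weakening required
unrestricted: ✓ — typability at Str -> Str -> Str -> Str -> Bool is all that's needed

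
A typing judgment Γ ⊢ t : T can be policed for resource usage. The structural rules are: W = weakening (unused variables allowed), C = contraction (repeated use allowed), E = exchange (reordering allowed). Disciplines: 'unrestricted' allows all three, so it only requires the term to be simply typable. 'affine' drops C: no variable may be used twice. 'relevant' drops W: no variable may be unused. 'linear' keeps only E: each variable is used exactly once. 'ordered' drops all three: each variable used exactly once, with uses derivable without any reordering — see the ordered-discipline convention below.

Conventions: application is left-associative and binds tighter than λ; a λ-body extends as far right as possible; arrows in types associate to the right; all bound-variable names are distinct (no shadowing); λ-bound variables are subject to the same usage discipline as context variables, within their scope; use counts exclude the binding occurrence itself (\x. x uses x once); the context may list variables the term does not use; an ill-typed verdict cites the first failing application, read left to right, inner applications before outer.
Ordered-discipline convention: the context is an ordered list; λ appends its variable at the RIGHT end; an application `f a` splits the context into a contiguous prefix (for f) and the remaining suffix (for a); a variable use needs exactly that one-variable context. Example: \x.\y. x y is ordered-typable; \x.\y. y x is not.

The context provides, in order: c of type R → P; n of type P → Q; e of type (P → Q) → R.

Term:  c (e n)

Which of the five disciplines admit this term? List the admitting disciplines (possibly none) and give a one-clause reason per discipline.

admitted in: linear, affine, relevant, unrestricted
usage: c ×1; n ×1; e ×1
uses in reading order: c, e, n
typing: ✓ — P
ordered: ✗, needs exchange: uses follow c, e, n
linear: ✓, each of c, n, e used exactly once
affine: ✓, c, n, e: no repeats, contraction unneeded
relevant: ✓, at least one use each (c, n, e)
unrestricted: ✓, typability at P is all that's needed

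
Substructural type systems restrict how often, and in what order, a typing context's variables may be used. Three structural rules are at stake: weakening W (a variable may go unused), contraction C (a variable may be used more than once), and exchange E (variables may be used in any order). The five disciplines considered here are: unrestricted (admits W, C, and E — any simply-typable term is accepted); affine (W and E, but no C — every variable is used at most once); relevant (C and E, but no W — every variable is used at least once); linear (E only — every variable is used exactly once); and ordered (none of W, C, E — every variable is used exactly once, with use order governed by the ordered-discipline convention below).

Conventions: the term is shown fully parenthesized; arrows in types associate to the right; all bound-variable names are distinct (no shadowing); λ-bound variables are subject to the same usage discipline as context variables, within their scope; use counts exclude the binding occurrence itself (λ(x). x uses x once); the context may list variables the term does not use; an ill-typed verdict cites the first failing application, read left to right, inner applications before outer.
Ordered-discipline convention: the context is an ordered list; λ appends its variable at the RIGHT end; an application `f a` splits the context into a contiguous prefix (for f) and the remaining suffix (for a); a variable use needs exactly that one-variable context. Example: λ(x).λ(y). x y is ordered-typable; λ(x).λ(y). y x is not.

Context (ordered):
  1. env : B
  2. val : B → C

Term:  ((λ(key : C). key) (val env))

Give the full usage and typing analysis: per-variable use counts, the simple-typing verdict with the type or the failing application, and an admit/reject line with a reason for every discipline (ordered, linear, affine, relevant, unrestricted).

use counts: env=1; val=1; key (λ-bound)=1
left-to-right use order: key, val, env
typing: ✓ — C
ordered: ✗, use order key, val, env needs exchange
linear: ✓, each of env, val, key used exactly once
affine: ✓, env, val, key: no repeats, contraction unneeded
relevant: ✓, every one of env, val, key appears
unrestricted: ✓, simply typable at C; W, C, E all held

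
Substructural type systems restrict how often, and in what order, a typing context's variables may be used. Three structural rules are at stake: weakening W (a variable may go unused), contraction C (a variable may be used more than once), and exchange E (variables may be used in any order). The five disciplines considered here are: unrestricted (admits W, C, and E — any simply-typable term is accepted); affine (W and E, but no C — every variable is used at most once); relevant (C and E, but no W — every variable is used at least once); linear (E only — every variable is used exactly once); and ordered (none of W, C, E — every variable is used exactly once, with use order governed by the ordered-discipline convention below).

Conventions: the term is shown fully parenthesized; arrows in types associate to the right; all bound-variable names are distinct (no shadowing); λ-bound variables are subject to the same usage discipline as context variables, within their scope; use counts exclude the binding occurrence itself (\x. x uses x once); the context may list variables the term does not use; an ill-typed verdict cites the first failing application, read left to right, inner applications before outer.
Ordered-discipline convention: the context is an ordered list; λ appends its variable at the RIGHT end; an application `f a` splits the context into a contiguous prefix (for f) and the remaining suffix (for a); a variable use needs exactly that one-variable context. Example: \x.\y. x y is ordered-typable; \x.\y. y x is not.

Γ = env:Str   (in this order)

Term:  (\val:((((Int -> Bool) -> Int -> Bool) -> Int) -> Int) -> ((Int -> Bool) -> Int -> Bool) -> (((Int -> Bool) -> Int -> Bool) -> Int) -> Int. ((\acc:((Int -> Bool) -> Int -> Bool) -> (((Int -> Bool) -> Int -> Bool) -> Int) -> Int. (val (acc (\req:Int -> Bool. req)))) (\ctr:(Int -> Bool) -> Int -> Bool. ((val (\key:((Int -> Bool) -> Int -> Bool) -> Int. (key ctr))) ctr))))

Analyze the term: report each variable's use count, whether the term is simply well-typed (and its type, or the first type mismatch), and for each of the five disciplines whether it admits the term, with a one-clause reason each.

usage: env: 0×; val (λ-bound): 2×; acc (λ-bound): 1×; req (λ-bound): 1×; ctr (λ-bound): 2×; key (λ-bound): 1×
uses in reading order: val, acc, req, val, key, ctr, ctr
typing: the term checks, with type (((((Int -> Bool) -> Int -> Bool) -> Int) -> Int) -> ((Int -> Bool) -> Int -> Bool) -> (((Int -> Bool) -> Int -> Bool) -> Int) -> Int) -> ((Int -> Bool) -> Int -> Bool) -> (((Int -> Bool) -> Int -> Bool) -> Int) -> Int
ordered ✗ (repeated use of val ×2, ctr ×2; env left unused)
linear ✗ (repeated use of val ×2, ctr ×2; env left unused)
affine ✗ (repeated use of val ×2, ctr ×2)
relevant ✗ (env left unused)
unrestricted ✓ (well-typed at (((((Int -> Bool) -> Int -> Bool) -> Int) -> Int) -> ((Int -> Bool) -> Int -> Bool) -> (((Int -> Bool) -> Int -> Bool) -> Int) -> Int) -> ((Int -> Bool) -> Int -> Bool) -> (((Int -> Bool) -> Int -> Bool) -> Int) -> Int; no restrictions here)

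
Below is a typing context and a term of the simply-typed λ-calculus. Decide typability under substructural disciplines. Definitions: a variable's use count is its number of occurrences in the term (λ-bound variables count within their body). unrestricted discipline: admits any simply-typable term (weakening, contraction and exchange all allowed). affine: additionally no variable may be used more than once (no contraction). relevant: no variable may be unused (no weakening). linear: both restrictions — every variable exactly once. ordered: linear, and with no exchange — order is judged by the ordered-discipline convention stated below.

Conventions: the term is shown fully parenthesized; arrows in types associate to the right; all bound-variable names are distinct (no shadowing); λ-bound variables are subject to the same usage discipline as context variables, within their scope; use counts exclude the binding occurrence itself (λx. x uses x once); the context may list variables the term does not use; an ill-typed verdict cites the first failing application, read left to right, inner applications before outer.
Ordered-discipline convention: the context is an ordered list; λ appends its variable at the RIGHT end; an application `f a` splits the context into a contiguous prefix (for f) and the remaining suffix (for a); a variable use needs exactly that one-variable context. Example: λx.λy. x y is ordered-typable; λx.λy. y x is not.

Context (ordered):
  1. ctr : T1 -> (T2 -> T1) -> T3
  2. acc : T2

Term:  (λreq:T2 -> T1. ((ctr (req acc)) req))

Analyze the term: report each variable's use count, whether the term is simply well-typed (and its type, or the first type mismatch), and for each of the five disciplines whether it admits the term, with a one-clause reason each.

variable uses: ctr ×1; acc ×1; req [bound] ×2
left-to-right use order: ctr, req, acc, req
typing: the term checks, with type (T2 -> T1) -> T3
ordered: ✗ — req ×2 used more than once (contraction)
linear: ✗ — req ×2 used more than once (contraction)
affine: ✗ — req ×2 used more than once (contraction)
relevant: ✓ — at least one use each (ctr, acc, req)
unrestricted: ✓ — well-typed at (T2 -> T1) -> T3; no restrictions here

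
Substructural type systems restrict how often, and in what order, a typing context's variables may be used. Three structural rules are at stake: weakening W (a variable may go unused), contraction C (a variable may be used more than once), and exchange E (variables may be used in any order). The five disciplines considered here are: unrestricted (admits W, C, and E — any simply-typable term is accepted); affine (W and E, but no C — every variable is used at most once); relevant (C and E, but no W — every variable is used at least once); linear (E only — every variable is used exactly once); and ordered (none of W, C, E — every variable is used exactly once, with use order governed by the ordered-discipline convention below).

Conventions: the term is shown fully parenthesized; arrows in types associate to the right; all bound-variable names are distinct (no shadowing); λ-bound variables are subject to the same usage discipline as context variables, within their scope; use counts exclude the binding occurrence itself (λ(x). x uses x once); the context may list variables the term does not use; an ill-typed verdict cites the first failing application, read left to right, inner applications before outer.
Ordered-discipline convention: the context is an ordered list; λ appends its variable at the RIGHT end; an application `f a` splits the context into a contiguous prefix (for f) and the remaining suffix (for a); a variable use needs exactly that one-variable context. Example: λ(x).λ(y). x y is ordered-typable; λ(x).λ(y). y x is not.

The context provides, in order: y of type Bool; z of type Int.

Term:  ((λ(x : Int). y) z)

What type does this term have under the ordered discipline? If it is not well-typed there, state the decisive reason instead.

not well-typed under ordered — needs weakening: x unused
variable uses: y: 1; z: 1; x [bound]: 0
order of uses: y, z
typing: well-typed — term : Bool
across the five disciplines: ordered ✗ | linear ✗ | affine ✓ | relevant ✗ | unrestricted ✓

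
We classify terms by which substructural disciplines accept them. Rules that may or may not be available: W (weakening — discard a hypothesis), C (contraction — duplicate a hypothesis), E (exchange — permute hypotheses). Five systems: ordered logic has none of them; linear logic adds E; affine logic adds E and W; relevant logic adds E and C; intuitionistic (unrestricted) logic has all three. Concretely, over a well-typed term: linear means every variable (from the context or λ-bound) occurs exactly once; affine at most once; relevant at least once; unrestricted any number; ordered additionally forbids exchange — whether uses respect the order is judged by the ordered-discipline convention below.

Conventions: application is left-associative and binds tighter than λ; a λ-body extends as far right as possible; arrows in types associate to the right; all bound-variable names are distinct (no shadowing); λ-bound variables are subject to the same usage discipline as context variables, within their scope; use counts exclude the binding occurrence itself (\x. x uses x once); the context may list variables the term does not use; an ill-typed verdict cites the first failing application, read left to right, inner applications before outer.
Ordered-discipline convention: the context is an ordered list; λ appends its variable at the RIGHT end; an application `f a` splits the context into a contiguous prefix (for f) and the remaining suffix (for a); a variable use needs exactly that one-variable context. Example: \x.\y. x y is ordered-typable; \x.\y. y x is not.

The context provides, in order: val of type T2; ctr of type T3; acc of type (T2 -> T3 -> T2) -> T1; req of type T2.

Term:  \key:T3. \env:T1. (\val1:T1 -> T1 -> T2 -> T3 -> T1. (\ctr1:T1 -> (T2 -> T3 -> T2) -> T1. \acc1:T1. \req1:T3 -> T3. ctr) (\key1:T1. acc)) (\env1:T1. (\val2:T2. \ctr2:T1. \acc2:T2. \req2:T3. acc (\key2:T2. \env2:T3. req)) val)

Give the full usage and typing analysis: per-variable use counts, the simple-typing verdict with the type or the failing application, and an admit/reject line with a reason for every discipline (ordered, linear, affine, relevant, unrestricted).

variable uses: val: 1; ctr: 1; acc: 2; req: 1; key [bound]: 0; env [bound]: 0; val1 [bound]: 0; ctr1 [bound]: 0; acc1 [bound]: 0; req1 [bound]: 0; key1 [bound]: 0; env1 [bound]: 0; val2 [bound]: 0; ctr2 [bound]: 0; acc2 [bound]: 0; req2 [bound]: 0; key2 [bound]: 0; env2 [bound]: 0
order of uses: ctr, acc, acc, req, val
typing: ✓ — T3 -> T1 -> T1 -> (T3 -> T3) -> T3
ordered: ✗, acc ×2 used more than once (contraction); unused: key, env, val1, ctr1, acc1, req1, key1, env1, val2, ctr2, acc2, req2, key2, env2 — weakening required
linear: ✗, acc ×2 used more than once (contraction); unused: key, env, val1, ctr1, acc1, req1, key1, env1, val2, ctr2, acc2, req2, key2, env2 — weakening required
affine: ✗, acc ×2 used more than once (contraction)
relevant: ✗, unused: key, env, val1, ctr1, acc1, req1, key1, env1, val2, ctr2, acc2, req2, key2, env2 — weakening required
unrestricted: ✓, typability at T3 -> T1 -> T1 -> (T3 -> T3) -> T3 is all that's needed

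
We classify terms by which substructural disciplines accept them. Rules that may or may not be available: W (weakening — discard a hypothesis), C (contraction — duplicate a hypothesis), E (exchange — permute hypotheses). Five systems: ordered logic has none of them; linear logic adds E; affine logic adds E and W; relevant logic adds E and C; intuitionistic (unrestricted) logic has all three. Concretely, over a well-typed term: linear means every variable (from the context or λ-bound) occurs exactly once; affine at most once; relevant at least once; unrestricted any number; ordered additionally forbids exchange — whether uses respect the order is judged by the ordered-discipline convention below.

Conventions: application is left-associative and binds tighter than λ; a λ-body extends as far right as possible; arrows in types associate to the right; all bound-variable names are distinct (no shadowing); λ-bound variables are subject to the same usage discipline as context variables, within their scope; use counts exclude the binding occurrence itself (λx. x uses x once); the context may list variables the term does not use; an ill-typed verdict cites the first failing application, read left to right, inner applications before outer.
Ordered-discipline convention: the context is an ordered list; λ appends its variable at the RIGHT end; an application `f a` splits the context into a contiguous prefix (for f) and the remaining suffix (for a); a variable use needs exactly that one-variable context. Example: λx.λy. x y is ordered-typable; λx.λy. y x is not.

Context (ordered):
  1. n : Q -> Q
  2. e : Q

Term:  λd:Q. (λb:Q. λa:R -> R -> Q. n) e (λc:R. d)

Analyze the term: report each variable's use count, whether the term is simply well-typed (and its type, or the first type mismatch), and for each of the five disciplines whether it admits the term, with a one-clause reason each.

counts: n: 1, e: 1, d (λ-bound): 1, b (λ-bound): 0, a (λ-bound): 0, c (λ-bound): 0
use order (left to right): n, e, d
typing: ill-typed: a function awaiting R -> R -> Q gets R -> Q
ordered: ✗, not simply typable
linear: ✗, fails simple typing
affine: ✗, a type mismatch blocks all five
relevant: ✗, the type mismatch rejects it
unrestricted: ✗, not simply typable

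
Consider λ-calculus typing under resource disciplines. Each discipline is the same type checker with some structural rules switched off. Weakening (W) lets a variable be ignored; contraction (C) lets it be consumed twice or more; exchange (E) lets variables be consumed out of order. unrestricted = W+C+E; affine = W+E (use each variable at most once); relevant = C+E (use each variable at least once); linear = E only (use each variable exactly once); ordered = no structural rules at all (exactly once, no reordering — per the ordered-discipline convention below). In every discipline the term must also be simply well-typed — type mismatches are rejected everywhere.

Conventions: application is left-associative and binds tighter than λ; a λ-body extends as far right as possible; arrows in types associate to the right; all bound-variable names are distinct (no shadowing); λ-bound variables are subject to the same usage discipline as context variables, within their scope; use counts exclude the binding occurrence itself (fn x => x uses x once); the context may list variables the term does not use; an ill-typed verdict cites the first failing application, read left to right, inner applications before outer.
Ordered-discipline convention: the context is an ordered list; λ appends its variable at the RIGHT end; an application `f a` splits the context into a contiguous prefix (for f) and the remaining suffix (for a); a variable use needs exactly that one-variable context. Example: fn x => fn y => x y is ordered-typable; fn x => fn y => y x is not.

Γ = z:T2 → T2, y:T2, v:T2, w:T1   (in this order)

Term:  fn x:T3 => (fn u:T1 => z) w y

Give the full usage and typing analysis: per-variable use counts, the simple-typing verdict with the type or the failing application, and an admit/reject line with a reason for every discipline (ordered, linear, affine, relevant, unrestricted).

counts: z: 1; y: 1; v: 0; w: 1; x (λ-bound): 0; u (λ-bound): 0
uses in reading order: z, w, y
typing: the term checks, with type T3 → T2
ordered: ✗, needs weakening: v, x, u unused
linear: ✗, needs weakening: v, x, u unused
affine: ✓, z, y, v, w, x, u: no repeats, contraction unneeded
relevant: ✗, needs weakening: v, x, u unused
unrestricted: ✓, type-checks (T3 → T2) and nothing is barred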